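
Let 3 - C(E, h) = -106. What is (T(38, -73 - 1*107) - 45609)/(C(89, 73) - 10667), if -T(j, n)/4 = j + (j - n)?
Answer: 46633/10558 ≈ 4.4168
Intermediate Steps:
C(E, h) = 109 (C(E, h) = 3 - 1*(-106) = 3 + 106 = 109)
T(j, n) = -8*j + 4*n (T(j, n) = -4*(j + (j - n)) = -4*(-n + 2*j) = -8*j + 4*n)
(T(38, -73 - 1*107) - 45609)/(C(89, 73) - 10667) = ((-8*38 + 4*(-73 - 1*107)) - 45609)/(109 - 10667) = ((-304 + 4*(-73 - 107)) - 45609)/(-10558) = ((-304 + 4*(-180)) - 45609)*(-1/10558) = ((-304 - 720) - 45609)*(-1/10558) = (-1024 - 45609)*(-1/10558) = -46633*(-1/10558) = 46633/10558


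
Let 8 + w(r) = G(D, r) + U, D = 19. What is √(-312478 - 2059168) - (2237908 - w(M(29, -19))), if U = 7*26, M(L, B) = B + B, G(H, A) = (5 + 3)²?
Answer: -2237670 + I*√2371646 ≈ -2.2377e+6 + 1540.0*I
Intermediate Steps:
G(H, A) = 64 (G(H, A) = 8² = 64)
M(L, B) = 2*B
U = 182
w(r) = 238 (w(r) = -8 + (64 + 182) = -8 + 246 = 238)
√(-312478 - 2059168) - (2237908 - w(M(29, -19))) = √(-312478 - 2059168) - (2237908 - 1*238) = √(-2371646) - (2237908 - 238) = I*√2371646 - 1*2237670 = I*√2371646 - 2237670 = -2237670 + I*√2371646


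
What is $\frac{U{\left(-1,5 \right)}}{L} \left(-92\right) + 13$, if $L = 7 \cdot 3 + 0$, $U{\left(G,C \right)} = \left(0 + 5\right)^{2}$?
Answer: $- \frac{2027}{21} \approx -96.524$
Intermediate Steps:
$U{\left(G,C \right)} = 25$ ($U{\left(G,C \right)} = 5^{2} = 25$)
$L = 21$ ($L = 21 + 0 = 21$)
$\frac{U{\left(-1,5 \right)}}{L} \left(-92\right) + 13 = \frac{25}{21} \left(-92\right) + 13 = - \frac{2300}{21} + 13 = - \frac{2027}{21}$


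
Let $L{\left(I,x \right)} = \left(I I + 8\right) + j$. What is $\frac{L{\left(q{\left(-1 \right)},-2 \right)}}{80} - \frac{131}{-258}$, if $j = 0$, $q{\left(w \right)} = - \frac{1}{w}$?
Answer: $\frac{6401}{10320} \approx 0.62025$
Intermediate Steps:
$L{\left(I,x \right)} = 8 + I^{2}$ ($L{\left(I,x \right)} = \left(I I + 8\right) + 0 = \left(I^{2} + 8\right) + 0 = \left(8 + I^{2}\right) + 0 = 8 + I^{2}$)
$\frac{L{\left(q{\left(-1 \right)},-2 \right)}}{80} - \frac{131}{-258} = \frac{8 + \left(- \frac{1}{-1}\right)^{2}}{80} - \frac{131}{-258} = \left(8 + \left(\left(-1\right) \left(-1\right)\right)^{2}\right) \frac{1}{80} - - \frac{131}{258} = \left(8 + 1^{2}\right) \frac{1}{80} + \frac{131}{258} = \left(8 + 1\right) \frac{1}{80} + \frac{131}{258} = 9 \cdot \frac{1}{80} + \frac{131}{258} = \frac{9}{80} + \frac{131}{258} = \frac{6401}{10320}$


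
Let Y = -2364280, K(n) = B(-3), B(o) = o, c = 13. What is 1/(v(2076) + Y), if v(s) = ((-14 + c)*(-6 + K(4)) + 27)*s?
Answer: -1/2289544 ≈ -4.3677e-7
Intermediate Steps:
K(n) = -3
v(s) = 36*s (v(s) = ((-14 + 13)*(-6 - 3) + 27)*s = (-1*(-9) + 27)*s = (9 + 27)*s = 36*s)
1/(v(2076) + Y) = 1/(36*2076 - 2364280) = 1/(74736 - 2364280) = 1/(-2289544) = -1/2289544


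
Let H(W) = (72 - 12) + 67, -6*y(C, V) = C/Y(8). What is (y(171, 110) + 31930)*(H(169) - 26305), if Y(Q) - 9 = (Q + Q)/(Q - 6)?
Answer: -14208934107/17 ≈ -8.3582e+8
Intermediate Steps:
Y(Q) = 9 + 2*Q/(-6 + Q) (Y(Q) = 9 + (Q + Q)/(Q - 6) = 9 + (2*Q)/(-6 + Q) = 9 + 2*Q/(-6 + Q))
y(C, V) = -C/102 (y(C, V) = -C/(6*((-54 + 11*8)/(-6 + 8))) = -C/(6*((-54 + 88)/2)) = -C/(6*((½)*34)) = -C/(6*17) = -C/102)
H(W) = 127 (H(W) = 60 + 67 = 127)
(y(171, 110) + 31930)*(H(169) - 26305) = (-1/102*171 + 31930)*(127 - 26305) = (-57/34 + 31930)*(-26178) = (1085563/34)*(-26178) = -14208934107/17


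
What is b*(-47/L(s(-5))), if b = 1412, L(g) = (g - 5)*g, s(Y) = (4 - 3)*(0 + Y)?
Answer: -33182/25 ≈ -1327.3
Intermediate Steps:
s(Y) = Y (s(Y) = 1*Y = Y)
L(g) = g*(-5 + g) (L(g) = (-5 + g)*g = g*(-5 + g))
b*(-47/L(s(-5))) = 1412*(-47*(-1/(5*(-5 - 5)))) = 1412*(-47/((-5*(-10)))) = 1412*(-47/50) = -33182/25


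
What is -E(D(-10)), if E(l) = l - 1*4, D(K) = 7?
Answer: -3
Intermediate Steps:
E(l) = -4 + l (E(l) = l - 4 = -4 + l)
-E(D(-10)) = -(-4 + 7) = -1*3 = -3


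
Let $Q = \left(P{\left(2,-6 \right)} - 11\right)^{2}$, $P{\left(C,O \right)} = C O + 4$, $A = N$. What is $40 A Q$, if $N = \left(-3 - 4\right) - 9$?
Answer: $-231040$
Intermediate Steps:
$N = -16$ ($N = \left(-3 - 4\right) - 9 = -7 - 9 = -16$)
$A = -16$
$P{\left(C,O \right)} = 4 + C O$
$Q = 361$ ($Q = \left(\left(4 + 2 \left(-6\right)\right) - 11\right)^{2} = \left(\left(4 - 12\right) - 11\right)^{2} = \left(-8 - 11\right)^{2} = \left(-19\right)^{2} = 361$)
$40 A Q = 40 \left(-16\right) 361 = \left(-640\right) 361 = -231040$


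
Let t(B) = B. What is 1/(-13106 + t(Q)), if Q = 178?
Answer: -1/12928 ≈ -7.7351e-5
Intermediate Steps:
1/(-13106 + t(Q)) = 1/(-13106 + 178) = 1/(-12928) = -1/12928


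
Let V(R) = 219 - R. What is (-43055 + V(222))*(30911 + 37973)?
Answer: -2966007272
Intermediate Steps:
(-43055 + V(222))*(30911 + 37973) = (-43055 + (219 - 1*222))*(30911 + 37973) = (-43055 + (219 - 222))*68884 = (-43055 - 3)*68884 = -43058*68884 = -2966007272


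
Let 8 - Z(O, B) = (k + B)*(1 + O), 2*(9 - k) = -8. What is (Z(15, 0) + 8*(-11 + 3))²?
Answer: 69696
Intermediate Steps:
k = 13 (k = 9 - ½*(-8) = 9 + 4 = 13)
Z(O, B) = 8 - (1 + O)*(13 + B) (Z(O, B) = 8 - (13 + B)*(1 + O) = 8 - (1 + O)*(13 + B))
(Z(15, 0) + 8*(-11 + 3))² = ((-5 - 1*0 - 13*15 - 1*0*15) + 8*(-11 + 3))² = ((-5 + 0 - 195 + 0) + 8*(-8))² = (-200 - 64)² = (-264)² = 69696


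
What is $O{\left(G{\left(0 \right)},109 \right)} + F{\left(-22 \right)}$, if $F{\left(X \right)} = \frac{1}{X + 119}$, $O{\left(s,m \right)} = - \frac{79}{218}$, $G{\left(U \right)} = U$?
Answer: $- \frac{7445}{21146} \approx -0.35208$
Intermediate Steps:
$O{\left(s,m \right)} = - \frac{79}{218}$ ($O{\left(s,m \right)} = \left(-79\right) \frac{1}{218} = - \frac{79}{218}$)
$F{\left(X \right)} = \frac{1}{119 + X}$
$O{\left(G{\left(0 \right)},109 \right)} + F{\left(-22 \right)} = - \frac{79}{218} + \frac{1}{119 - 22} = - \frac{79}{218} + \frac{1}{97} = - \frac{7445}{21146}$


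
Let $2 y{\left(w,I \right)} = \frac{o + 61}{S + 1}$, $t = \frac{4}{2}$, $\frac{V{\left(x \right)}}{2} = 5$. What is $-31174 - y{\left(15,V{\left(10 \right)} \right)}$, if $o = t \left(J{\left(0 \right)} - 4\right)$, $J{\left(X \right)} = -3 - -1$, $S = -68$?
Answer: $- \frac{4177267}{134} \approx -31174.0$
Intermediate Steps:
$J{\left(X \right)} = -2$ ($J{\left(X \right)} = -3 + 1 = -2$)
$V{\left(x \right)} = 10$ ($V{\left(x \right)} = 2 \cdot 5 = 10$)
$t = 2$ ($t = 4 \cdot \frac{1}{2} = 2$)
$o = -12$ ($o = 2 \left(-2 - 4\right) = 2 \left(-6\right) = -12$)
$y{\left(w,I \right)} = - \frac{49}{134}$ ($y{\left(w,I \right)} = \frac{\left(-12 + 61\right) \frac{1}{-68 + 1}}{2} = \frac{49 \frac{1}{-67}}{2} = \frac{49 \left(- \frac{1}{67}\right)}{2} = \frac{1}{2} \left(- \frac{49}{67}\right) = - \frac{49}{134}$)
$-31174 - y{\left(15,V{\left(10 \right)} \right)} = -31174 - - \frac{49}{134} = -31174 + \frac{49}{134} = - \frac{4177267}{134}$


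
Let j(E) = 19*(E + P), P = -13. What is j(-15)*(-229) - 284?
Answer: 121544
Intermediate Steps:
j(E) = -247 + 19*E (j(E) = 19*(E - 13) = 19*(-13 + E) = -247 + 19*E)
j(-15)*(-229) - 284 = (-247 + 19*(-15))*(-229) - 284 = (-247 - 285)*(-229) - 284 = -532*(-229) - 284 = 121828 - 284 = 121544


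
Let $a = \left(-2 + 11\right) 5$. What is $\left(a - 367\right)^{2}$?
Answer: $103684$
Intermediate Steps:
$a = 45$ ($a = 9 \cdot 5 = 45$)
$\left(a - 367\right)^{2} = \left(45 - 367\right)^{2} = \left(-322\right)^{2} = 103684$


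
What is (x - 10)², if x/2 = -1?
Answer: 144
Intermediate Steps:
x = -2 (x = 2*(-1) = -2)
(x - 10)² = (-2 - 10)² = (-12)² = 144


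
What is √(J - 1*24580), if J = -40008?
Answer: 2*I*√16147 ≈ 254.14*I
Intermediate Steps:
√(J - 1*24580) = √(-40008 - 1*24580) = √(-40008 - 24580) = √(-64588) = 2*I*√16147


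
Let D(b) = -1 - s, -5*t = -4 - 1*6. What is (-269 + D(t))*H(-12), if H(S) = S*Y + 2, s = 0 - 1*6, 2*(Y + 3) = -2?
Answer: -13200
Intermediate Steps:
Y = -4 (Y = -3 + (½)*(-2) = -3 - 1 = -4)
t = 2 (t = -(-4 - 1*6)/5 = -(-4 - 6)/5 = -⅕*(-10) = 2)
s = -6 (s = 0 - 6 = -6)
H(S) = 2 - 4*S (H(S) = S*(-4) + 2 = -4*S + 2 = 2 - 4*S)
D(b) = 5 (D(b) = -1 - 1*(-6) = -1 + 6 = 5)
(-269 + D(t))*H(-12) = (-269 + 5)*(2 - 4*(-12)) = -264*(2 + 48) = -264*50 = -13200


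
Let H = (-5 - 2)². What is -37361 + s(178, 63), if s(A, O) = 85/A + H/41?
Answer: -272648371/7298 ≈ -37359.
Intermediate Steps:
H = 49 (H = (-7)² = 49)
s(A, O) = 49/41 + 85/A (s(A, O) = 85/A + 49/41 = 49/41 + 85/A)
-37361 + s(178, 63) = -37361 + (49/41 + 85/178) = -37361 + 12207/7298 = -272648371/7298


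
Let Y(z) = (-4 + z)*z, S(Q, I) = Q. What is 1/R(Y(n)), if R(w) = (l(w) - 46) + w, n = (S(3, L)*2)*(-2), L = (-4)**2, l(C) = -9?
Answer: 1/137 ≈ 0.0072993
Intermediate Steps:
L = 16
n = -12 (n = (3*2)*(-2) = 6*(-2) = -12)
Y(z) = z*(-4 + z)
R(w) = -55 + w (R(w) = (-9 - 46) + w = -55 + w)
1/R(Y(n)) = 1/(-55 - 12*(-4 - 12)) = 1/(-55 - 12*(-16)) = 1/(-55 + 192) = 1/137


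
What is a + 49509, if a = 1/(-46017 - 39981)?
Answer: 4257674981/85998 ≈ 49509.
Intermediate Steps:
a = -1/85998 (a = 1/(-85998) = -1/85998 ≈ -1.1628e-5)
a + 49509 = -1/85998 + 49509 = 4257674981/85998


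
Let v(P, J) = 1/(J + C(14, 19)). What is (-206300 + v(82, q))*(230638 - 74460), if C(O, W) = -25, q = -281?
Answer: -4929586852289/153 ≈ -3.2220e+10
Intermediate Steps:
v(P, J) = 1/(-25 + J) (v(P, J) = 1/(J - 25) = 1/(-25 + J))
(-206300 + v(82, q))*(230638 - 74460) = (-206300 + 1/(-25 - 281))*(230638 - 74460) = (-206300 + 1/(-306))*156178 = (-206300 - 1/306)*156178 = -63127801/306*156178 = -4929586852289/153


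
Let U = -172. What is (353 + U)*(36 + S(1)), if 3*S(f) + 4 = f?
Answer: 6335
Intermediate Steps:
S(f) = -4/3 + f/3
(353 + U)*(36 + S(1)) = (353 - 172)*(36 + (-4/3 + (1/3)*1)) = 181*(36 + (-4/3 + 1/3)) = 181*(36 - 1) = 181*35 = 6335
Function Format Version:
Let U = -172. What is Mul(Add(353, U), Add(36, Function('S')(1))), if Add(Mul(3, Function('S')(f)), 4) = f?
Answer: 6335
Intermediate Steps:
Function('S')(f) = Add(Rational(-4, 3), Mul(Rational(1, 3), f))
Mul(Add(353, U), Add(36, Function('S')(1))) = Mul(Add(353, -172), Add(36, Add(Rational(-4, 3), Mul(Rational(1, 3), 1)))) = Mul(181, Add(36, Add(Rational(-4, 3), Rational(1, 3)))) = Mul(181, Add(36, -1)) = Mul(181, 35) = 6335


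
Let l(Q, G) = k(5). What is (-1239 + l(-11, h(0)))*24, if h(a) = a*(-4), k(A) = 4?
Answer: -29640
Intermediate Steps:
h(a) = -4*a
l(Q, G) = 4
(-1239 + l(-11, h(0)))*24 = (-1239 + 4)*24 = -1235*24 = -29640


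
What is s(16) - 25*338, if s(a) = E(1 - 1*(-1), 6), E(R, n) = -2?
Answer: -8452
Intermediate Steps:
s(a) = -2
s(16) - 25*338 = -2 - 25*338 = -2 - 8450 = -8452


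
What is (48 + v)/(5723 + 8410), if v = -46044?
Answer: -15332/4711 ≈ -3.2545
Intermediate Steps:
(48 + v)/(5723 + 8410) = (48 - 46044)/(5723 + 8410) = -45996/14133 = -45996*1/14133 = -15332/4711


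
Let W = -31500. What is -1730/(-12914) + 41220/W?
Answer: -1327278/1129975 ≈ -1.1746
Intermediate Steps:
-1730/(-12914) + 41220/W = -1730/(-12914) + 41220/(-31500) = -1730*(-1/12914) + 41220*(-1/31500) = 865/6457 - 229/175 = -1327278/1129975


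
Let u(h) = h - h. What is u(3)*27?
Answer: 0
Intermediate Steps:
u(h) = 0
u(3)*27 = 0*27 = 0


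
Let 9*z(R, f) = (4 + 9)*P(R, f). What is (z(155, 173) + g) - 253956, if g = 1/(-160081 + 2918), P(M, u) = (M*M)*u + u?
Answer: 8133007655801/1414467 ≈ 5.7499e+6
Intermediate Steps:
P(M, u) = u + u*M² (P(M, u) = M²*u + u = u*M² + u = u + u*M²)
g = -1/157163 (g = 1/(-157163) = -1/157163 ≈ -6.3628e-6)
z(R, f) = 13*f*(1 + R²)/9 (z(R, f) = ((4 + 9)*(f*(1 + R²)))/9 = (13*(f*(1 + R²)))/9 = (13*f*(1 + R²))/9 = 13*f*(1 + R²)/9)
(z(155, 173) + g) - 253956 = ((13/9)*173*(1 + 155²) - 1/157163) - 253956 = ((13/9)*173*(1 + 24025) - 1/157163) - 253956 = ((13/9)*173*24026 - 1/157163) - 253956 = (54034474/9 - 1/157163) - 253956 = 8492220037253/1414467 - 253956 = 8133007655801/1414467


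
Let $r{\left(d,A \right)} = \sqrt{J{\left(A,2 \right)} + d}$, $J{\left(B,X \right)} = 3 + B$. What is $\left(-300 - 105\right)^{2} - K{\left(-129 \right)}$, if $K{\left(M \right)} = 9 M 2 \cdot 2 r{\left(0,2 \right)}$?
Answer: $164025 + 4644 \sqrt{5} \approx 1.7441 \cdot 10^{5}$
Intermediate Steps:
$r{\left(d,A \right)} = \sqrt{3 + A + d}$ ($r{\left(d,A \right)} = \sqrt{\left(3 + A\right) + d} = \sqrt{3 + A + d}$)
$K{\left(M \right)} = 36 M \sqrt{5}$ ($K{\left(M \right)} = 9 M 2 \cdot 2 \sqrt{3 + 2 + 0} = 9 \cdot 2 M 2 \sqrt{5} = 9 \cdot 4 M \sqrt{5} = 36 M \sqrt{5}$)
$\left(-300 - 105\right)^{2} - K{\left(-129 \right)} = \left(-300 - 105\right)^{2} - 36 \left(-129\right) \sqrt{5} = \left(-405\right)^{2} - - 4644 \sqrt{5} = 164025 + 4644 \sqrt{5}$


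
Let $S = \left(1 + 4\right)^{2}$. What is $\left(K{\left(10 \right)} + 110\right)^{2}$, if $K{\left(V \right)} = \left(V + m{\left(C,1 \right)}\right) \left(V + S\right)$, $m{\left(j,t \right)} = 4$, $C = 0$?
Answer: $360000$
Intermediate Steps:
$S = 25$ ($S = 5^{2} = 25$)
$K{\left(V \right)} = \left(4 + V\right) \left(25 + V\right)$ ($K{\left(V \right)} = \left(V + 4\right) \left(V + 25\right) = \left(4 + V\right) \left(25 + V\right)$)
$\left(K{\left(10 \right)} + 110\right)^{2} = \left(\left(100 + 10^{2} + 29 \cdot 10\right) + 110\right)^{2} = \left(\left(100 + 100 + 290\right) + 110\right)^{2} = \left(490 + 110\right)^{2} = 600^{2} = 360000$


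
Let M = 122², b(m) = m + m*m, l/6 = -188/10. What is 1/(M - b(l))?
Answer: 25/56824 ≈ 0.00043995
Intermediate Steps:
l = -564/5 (l = 6*(-188/10) = 6*(-188*⅒) = 6*(-94/5) = -564/5 ≈ -112.80)
b(m) = m + m²
M = 14884
1/(M - b(l)) = 1/(14884 - (-564)*(1 - 564/5)/5) = 1/(14884 - (-564)*(-559)/(5*5)) = 1/(14884 - 1*315276/25) = 1/(14884 - 315276/25) = 1/(56824/25) = 25/56824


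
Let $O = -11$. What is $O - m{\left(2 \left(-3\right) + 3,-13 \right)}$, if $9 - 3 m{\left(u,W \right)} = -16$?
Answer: $- \frac{58}{3} \approx -19.333$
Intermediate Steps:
$m{\left(u,W \right)} = \frac{25}{3}$ ($m{\left(u,W \right)} = 3 - - \frac{16}{3} = 3 + \frac{16}{3} = \frac{25}{3}$)
$O - m{\left(2 \left(-3\right) + 3,-13 \right)} = -11 - \frac{25}{3} = - \frac{58}{3}$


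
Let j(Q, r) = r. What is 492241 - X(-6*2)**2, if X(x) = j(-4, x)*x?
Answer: 471505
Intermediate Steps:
X(x) = x**2 (X(x) = x*x = x**2)
492241 - X(-6*2)**2 = 492241 - ((-6*2)**2)**2 = 492241 - ((-12)**2)**2 = 492241 - 1*144**2 = 492241 - 1*20736 = 492241 - 20736 = 471505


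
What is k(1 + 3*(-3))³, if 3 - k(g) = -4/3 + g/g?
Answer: 1000/27 ≈ 37.037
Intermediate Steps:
k(g) = 10/3 (k(g) = 3 - (-4/3 + g/g) = 3 - (-4*⅓ + 1) = 3 - (-4/3 + 1) = 3 - 1*(-⅓) = 3 + ⅓ = 10/3)
k(1 + 3*(-3))³ = (10/3)³ = 1000/27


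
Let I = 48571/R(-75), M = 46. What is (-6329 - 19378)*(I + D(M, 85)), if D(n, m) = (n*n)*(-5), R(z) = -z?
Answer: 6383296601/25 ≈ 2.5533e+8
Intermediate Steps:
I = 48571/75 (I = 48571/((-1*(-75))) = 48571/75 ≈ 647.61)
D(n, m) = -5*n² (D(n, m) = n²*(-5) = -5*n²)
(-6329 - 19378)*(I + D(M, 85)) = (-6329 - 19378)*(48571/75 - 5*46²) = -25707*(48571/75 - 5*2116) = -25707*(48571/75 - 10580) = -25707*(-744929/75) = 6383296601/25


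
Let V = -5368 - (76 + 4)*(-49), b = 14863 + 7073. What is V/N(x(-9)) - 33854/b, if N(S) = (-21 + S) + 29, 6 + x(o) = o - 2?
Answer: 5243107/32904 ≈ 159.35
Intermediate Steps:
b = 21936
x(o) = -8 + o (x(o) = -6 + (o - 2) = -6 + (-2 + o) = -8 + o)
N(S) = 8 + S
V = -1448 (V = -5368 - 80*(-49) = -5368 - 1*(-3920) = -5368 + 3920 = -1448)
V/N(x(-9)) - 33854/b = -1448/(8 + (-8 - 9)) - 33854/21936 = -1448/(8 - 17) - 33854*1/21936 = -1448/(-9) - 16927/10968 = -1448*(-⅑) - 16927/10968 = 1448/9 - 16927/10968 = 5243107/32904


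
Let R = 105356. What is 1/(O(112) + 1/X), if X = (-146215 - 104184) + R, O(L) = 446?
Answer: 145043/64689177 ≈ 0.0022422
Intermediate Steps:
X = -145043 (X = (-146215 - 104184) + 105356 = -250399 + 105356 = -145043)
1/(O(112) + 1/X) = 1/(446 + 1/(-145043)) = 1/(446 - 1/145043) = 1/(64689177/145043) = 145043/64689177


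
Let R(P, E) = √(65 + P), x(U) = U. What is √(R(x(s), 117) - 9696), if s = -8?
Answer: √(-9696 + √57) ≈ 98.43*I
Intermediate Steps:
√(R(x(s), 117) - 9696) = √(√(65 - 8) - 9696) = √(√57 - 9696) = √(-9696 + √57)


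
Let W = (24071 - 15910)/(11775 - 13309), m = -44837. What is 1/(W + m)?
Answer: -1534/68788119 ≈ -2.2300e-5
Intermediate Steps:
W = -8161/1534 (W = 8161/(-1534) = 8161*(-1/1534) = -8161/1534 ≈ -5.3201)
1/(W + m) = 1/(-8161/1534 - 44837) = 1/(-68788119/1534) = -1534/68788119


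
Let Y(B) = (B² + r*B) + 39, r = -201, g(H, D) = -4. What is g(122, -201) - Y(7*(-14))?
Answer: -29345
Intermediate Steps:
Y(B) = 39 + B² - 201*B (Y(B) = (B² - 201*B) + 39 = 39 + B² - 201*B)
g(122, -201) - Y(7*(-14)) = -4 - (39 + (7*(-14))² - 1407*(-14)) = -4 - (39 + (-98)² - 201*(-98)) = -4 - (39 + 9604 + 19698) = -4 - 1*29341 = -4 - 29341 = -29345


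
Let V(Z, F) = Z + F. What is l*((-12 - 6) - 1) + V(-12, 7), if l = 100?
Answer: -1905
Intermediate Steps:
V(Z, F) = F + Z
l*((-12 - 6) - 1) + V(-12, 7) = 100*((-12 - 6) - 1) + (7 - 12) = 100*(-18 - 1) - 5 = 100*(-19) - 5 = -1900 - 5 = -1905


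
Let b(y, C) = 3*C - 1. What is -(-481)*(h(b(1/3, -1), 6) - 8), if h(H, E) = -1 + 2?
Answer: -3367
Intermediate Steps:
b(y, C) = -1 + 3*C
h(H, E) = 1
-(-481)*(h(b(1/3, -1), 6) - 8) = -(-481)*(1 - 8) = -(-481)*(-7) = -37*91 = -3367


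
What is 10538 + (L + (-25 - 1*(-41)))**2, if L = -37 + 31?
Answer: 10638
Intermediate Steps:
L = -6
10538 + (L + (-25 - 1*(-41)))**2 = 10538 + (-6 + (-25 - 1*(-41)))**2 = 10538 + (-6 + (-25 + 41))**2 = 10538 + (-6 + 16)**2 = 10538 + 10**2 = 10538 + 100 = 10638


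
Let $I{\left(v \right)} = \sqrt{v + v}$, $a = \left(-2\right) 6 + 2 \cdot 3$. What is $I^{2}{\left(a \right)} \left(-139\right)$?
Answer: $1668$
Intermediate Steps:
$a = -6$ ($a = -12 + 6 = -6$)
$I{\left(v \right)} = \sqrt{2} \sqrt{v}$ ($I{\left(v \right)} = \sqrt{2 v} = \sqrt{2} \sqrt{v}$)
$I^{2}{\left(a \right)} \left(-139\right) = \left(\sqrt{2} \sqrt{-6}\right)^{2} \left(-139\right) = \left(\sqrt{2} i \sqrt{6}\right)^{2} \left(-139\right) = \left(2 i \sqrt{3}\right)^{2} \left(-139\right) = \left(-12\right) \left(-139\right) = 1668$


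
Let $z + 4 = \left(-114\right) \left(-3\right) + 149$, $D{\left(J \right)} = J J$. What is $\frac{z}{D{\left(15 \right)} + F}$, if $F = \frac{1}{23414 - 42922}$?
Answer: $\frac{9500396}{4389299} \approx 2.1644$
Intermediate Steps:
$D{\left(J \right)} = J^{2}$
$F = - \frac{1}{19508}$ ($F = \frac{1}{-19508} = - \frac{1}{19508} \approx -5.1261 \cdot 10^{-5}$)
$z = 487$ ($z = -4 + \left(\left(-114\right) \left(-3\right) + 149\right) = -4 + \left(342 + 149\right) = -4 + 491 = 487$)
$\frac{z}{D{\left(15 \right)} + F} = \frac{487}{15^{2} - \frac{1}{19508}} = \frac{487}{225 - \frac{1}{19508}} = \frac{487}{\frac{4389299}{19508}} = 487 \cdot \frac{19508}{4389299} = \frac{9500396}{4389299}$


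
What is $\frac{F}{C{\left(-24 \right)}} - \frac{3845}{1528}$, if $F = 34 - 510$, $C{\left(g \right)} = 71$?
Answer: $- \frac{1000323}{108488} \approx -9.2206$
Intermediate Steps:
$F = -476$ ($F = 34 - 510 = -476$)
$\frac{F}{C{\left(-24 \right)}} - \frac{3845}{1528} = - \frac{476}{71} - \frac{3845}{1528} = - \frac{1000323}{108488}$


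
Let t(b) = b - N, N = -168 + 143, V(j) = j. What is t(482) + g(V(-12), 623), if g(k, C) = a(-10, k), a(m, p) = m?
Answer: 497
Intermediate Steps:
g(k, C) = -10
N = -25
t(b) = 25 + b (t(b) = b - 1*(-25) = b + 25 = 25 + b)
t(482) + g(V(-12), 623) = (25 + 482) - 10 = 507 - 10 = 497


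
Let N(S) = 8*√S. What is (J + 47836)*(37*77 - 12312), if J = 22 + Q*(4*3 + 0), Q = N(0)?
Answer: -452880254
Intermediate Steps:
Q = 0 (Q = 8*√0 = 8*0 = 0)
J = 22 (J = 22 + 0*(4*3 + 0) = 22 + 0*(12 + 0) = 22 + 0*12 = 22 + 0 = 22)
(J + 47836)*(37*77 - 12312) = (22 + 47836)*(37*77 - 12312) = 47858*(2849 - 12312) = 47858*(-9463) = -452880254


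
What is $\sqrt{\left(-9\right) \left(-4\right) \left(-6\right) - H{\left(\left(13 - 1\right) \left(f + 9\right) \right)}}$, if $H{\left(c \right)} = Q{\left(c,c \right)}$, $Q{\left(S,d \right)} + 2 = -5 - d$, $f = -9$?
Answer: $i \sqrt{209} \approx 14.457 i$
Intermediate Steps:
$Q{\left(S,d \right)} = -7 - d$ ($Q{\left(S,d \right)} = -2 - \left(5 + d\right) = -7 - d$)
$H{\left(c \right)} = -7 - c$
$\sqrt{\left(-9\right) \left(-4\right) \left(-6\right) - H{\left(\left(13 - 1\right) \left(f + 9\right) \right)}} = \sqrt{\left(-9\right) \left(-4\right) \left(-6\right) - \left(-7 - \left(13 - 1\right) \left(-9 + 9\right)\right)} = \sqrt{36 \left(-6\right) - \left(-7 - 12 \cdot 0\right)} = \sqrt{-216 - \left(-7 - 0\right)} = \sqrt{-216 - \left(-7 + 0\right)} = \sqrt{-216 - -7} = \sqrt{-216 + 7} = \sqrt{-209} = i \sqrt{209}$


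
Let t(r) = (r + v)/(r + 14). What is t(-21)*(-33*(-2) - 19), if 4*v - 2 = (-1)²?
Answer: 3807/28 ≈ 135.96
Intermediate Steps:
v = ¾ (v = ½ + (¼)*(-1)² = ½ + (¼)*1 = ½ + ¼ = ¾ ≈ 0.75000)
t(r) = (¾ + r)/(14 + r) (t(r) = (r + ¾)/(r + 14) = (¾ + r)/(14 + r))
t(-21)*(-33*(-2) - 19) = ((¾ - 21)/(14 - 21))*(-33*(-2) - 19) = (-81/4/(-7))*(66 - 19) = -⅐*(-81/4)*47 = (81/28)*47 = 3807/28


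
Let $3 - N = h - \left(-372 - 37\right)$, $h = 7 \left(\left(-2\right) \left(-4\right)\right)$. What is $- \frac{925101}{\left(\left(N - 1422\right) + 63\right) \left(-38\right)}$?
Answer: $- \frac{308367}{23066} \approx -13.369$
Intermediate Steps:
$h = 56$ ($h = 7 \cdot 8 = 56$)
$N = -462$ ($N = 3 - \left(56 - \left(-372 - 37\right)\right) = 3 - \left(56 - -409\right) = 3 - \left(56 + 409\right) = 3 - 465 = -462$)
$- \frac{925101}{\left(\left(N - 1422\right) + 63\right) \left(-38\right)} = - \frac{925101}{\left(\left(-462 - 1422\right) + 63\right) \left(-38\right)} = - \frac{925101}{\left(-1884 + 63\right) \left(-38\right)} = - \frac{925101}{\left(-1821\right) \left(-38\right)} = - \frac{925101}{69198} = \left(-925101\right) \frac{1}{69198} = - \frac{308367}{23066}$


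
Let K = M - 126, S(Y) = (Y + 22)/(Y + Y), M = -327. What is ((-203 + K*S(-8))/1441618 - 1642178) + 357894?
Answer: -14811575450549/11532944 ≈ -1.2843e+6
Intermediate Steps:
S(Y) = (22 + Y)/(2*Y) (S(Y) = (22 + Y)/((2*Y)) = (22 + Y)*(1/(2*Y)) = (22 + Y)/(2*Y))
K = -453 (K = -327 - 126 = -453)
((-203 + K*S(-8))/1441618 - 1642178) + 357894 = ((-203 - 453*(22 - 8)/(2*(-8)))/1441618 - 1642178) + 357894 = ((-203 - 453*(-1)*14/(2*8))*(1/1441618) - 1642178) + 357894 = ((-203 - 453*(-7/8))*(1/1441618) - 1642178) + 357894 = ((-203 + 3171/8)*(1/1441618) - 1642178) + 357894 = ((1547/8)*(1/1441618) - 1642178) + 357894 = (1547/11532944 - 1642178) + 357894 = -18939146910485/11532944 + 357894 = -14811575450549/11532944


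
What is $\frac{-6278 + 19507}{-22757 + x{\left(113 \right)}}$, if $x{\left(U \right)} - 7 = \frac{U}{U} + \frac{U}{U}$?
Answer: $- \frac{13229}{22748} \approx -0.58155$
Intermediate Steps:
$x{\left(U \right)} = 9$ ($x{\left(U \right)} = 7 + \left(\frac{U}{U} + \frac{U}{U}\right) = 7 + \left(1 + 1\right) = 7 + 2 = 9$)
$\frac{-6278 + 19507}{-22757 + x{\left(113 \right)}} = \frac{-6278 + 19507}{-22757 + 9} = \frac{13229}{-22748} = 13229 \left(- \frac{1}{22748}\right) = - \frac{13229}{22748}$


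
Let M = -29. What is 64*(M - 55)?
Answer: -5376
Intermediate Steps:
64*(M - 55) = 64*(-29 - 55) = 64*(-84) = -5376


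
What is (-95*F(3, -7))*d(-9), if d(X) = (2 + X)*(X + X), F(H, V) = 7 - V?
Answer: -167580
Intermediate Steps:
d(X) = 2*X*(2 + X) (d(X) = (2 + X)*(2*X) = 2*X*(2 + X))
(-95*F(3, -7))*d(-9) = (-95*(7 - 1*(-7)))*(2*(-9)*(2 - 9)) = (-95*(7 + 7))*(2*(-9)*(-7)) = -95*14*126 = -1330*126 = -167580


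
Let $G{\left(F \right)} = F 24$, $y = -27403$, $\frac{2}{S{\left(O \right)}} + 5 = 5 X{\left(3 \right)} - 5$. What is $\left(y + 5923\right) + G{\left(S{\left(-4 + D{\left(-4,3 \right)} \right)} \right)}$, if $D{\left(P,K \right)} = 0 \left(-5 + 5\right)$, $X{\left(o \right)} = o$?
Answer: $- \frac{107352}{5} \approx -21470.0$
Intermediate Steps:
$D{\left(P,K \right)} = 0$ ($D{\left(P,K \right)} = 0 \cdot 0 = 0$)
$S{\left(O \right)} = \frac{2}{5}$ ($S{\left(O \right)} = \frac{2}{-5 + \left(5 \cdot 3 - 5\right)} = \frac{2}{-5 + \left(15 - 5\right)} = \frac{2}{-5 + 10} = \frac{2}{5}$)
$G{\left(F \right)} = 24 F$
$\left(y + 5923\right) + G{\left(S{\left(-4 + D{\left(-4,3 \right)} \right)} \right)} = \left(-27403 + 5923\right) + 24 \cdot \frac{2}{5} = -21480 + \frac{48}{5} = - \frac{107352}{5}$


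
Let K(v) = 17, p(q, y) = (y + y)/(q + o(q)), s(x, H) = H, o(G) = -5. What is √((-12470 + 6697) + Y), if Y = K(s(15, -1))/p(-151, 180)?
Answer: 7*I*√106170/30 ≈ 76.029*I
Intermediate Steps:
p(q, y) = 2*y/(-5 + q) (p(q, y) = (y + y)/(q - 5) = (2*y)/(-5 + q) = 2*y/(-5 + q))
Y = -221/30 (Y = 17/((2*180/(-5 - 151))) = 17/((2*180/(-156))) = 17/((2*180*(-1/156))) = 17/(-30/13) = 17*(-13/30) = -221/30 ≈ -7.3667)
√((-12470 + 6697) + Y) = √((-12470 + 6697) - 221/30) = √(-5773 - 221/30) = √(-173411/30) = 7*I*√106170/30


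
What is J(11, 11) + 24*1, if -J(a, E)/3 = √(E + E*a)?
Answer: 24 - 6*√33 ≈ -10.467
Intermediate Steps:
J(a, E) = -3*√(E + E*a)
J(11, 11) + 24*1 = -3*√11*√(1 + 11) + 24*1 = -3*2*√33 + 24 = -6*√33 + 24 = 24 - 6*√33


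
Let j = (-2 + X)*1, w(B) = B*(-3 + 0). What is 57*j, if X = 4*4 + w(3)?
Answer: 285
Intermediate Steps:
w(B) = -3*B (w(B) = B*(-3) = -3*B)
X = 7 (X = 4*4 - 3*3 = 16 - 9 = 7)
j = 5 (j = (-2 + 7)*1 = 5*1 = 5)
57*j = 57*5 = 285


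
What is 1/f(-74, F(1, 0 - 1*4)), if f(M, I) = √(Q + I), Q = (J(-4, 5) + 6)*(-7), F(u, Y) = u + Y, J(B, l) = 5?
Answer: -I*√5/20 ≈ -0.1118*I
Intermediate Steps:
F(u, Y) = Y + u
Q = -77 (Q = (5 + 6)*(-7) = 11*(-7) = -77)
f(M, I) = √(-77 + I)
1/f(-74, F(1, 0 - 1*4)) = 1/(√(-77 + ((0 - 1*4) + 1))) = 1/(√(-77 + ((0 - 4) + 1))) = 1/(√(-77 + (-4 + 1))) = 1/(√(-77 - 3)) = 1/(√(-80)) = 1/(4*I*√5) = -I*√5/20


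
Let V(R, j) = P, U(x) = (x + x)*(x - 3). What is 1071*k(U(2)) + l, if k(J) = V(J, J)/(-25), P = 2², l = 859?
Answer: 17191/25 ≈ 687.64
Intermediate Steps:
U(x) = 2*x*(-3 + x) (U(x) = (2*x)*(-3 + x) = 2*x*(-3 + x))
P = 4
V(R, j) = 4
k(J) = -4/25 (k(J) = 4/(-25) = 4*(-1/25) = -4/25)
1071*k(U(2)) + l = 1071*(-4/25) + 859 = -4284/25 + 859 = 17191/25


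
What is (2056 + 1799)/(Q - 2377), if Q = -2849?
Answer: -1285/1742 ≈ -0.73766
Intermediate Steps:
(2056 + 1799)/(Q - 2377) = (2056 + 1799)/(-2849 - 2377) = 3855/(-5226) = 3855*(-1/5226) = -1285/1742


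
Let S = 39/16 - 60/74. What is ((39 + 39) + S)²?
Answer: 2222085321/350464 ≈ 6340.4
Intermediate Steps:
S = 963/592 (S = 39*(1/16) - 60*1/74 = 39/16 - 30/37 = 963/592 ≈ 1.6267)
((39 + 39) + S)² = ((39 + 39) + 963/592)² = (78 + 963/592)² = (47139/592)² = 2222085321/350464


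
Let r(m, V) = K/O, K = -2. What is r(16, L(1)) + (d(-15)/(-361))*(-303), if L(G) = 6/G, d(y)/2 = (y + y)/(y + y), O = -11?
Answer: 7388/3971 ≈ 1.8605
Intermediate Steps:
d(y) = 2 (d(y) = 2*((y + y)/(y + y)) = 2*((2*y)/((2*y))) = 2*((2*y)*(1/(2*y))) = 2*1 = 2)
r(m, V) = 2/11 (r(m, V) = -2/(-11) = -2*(-1/11) = 2/11)
r(16, L(1)) + (d(-15)/(-361))*(-303) = 2/11 + (2/(-361))*(-303) = 2/11 + (2*(-1/361))*(-303) = 2/11 - 2/361*(-303) = 2/11 + 606/361 = 7388/3971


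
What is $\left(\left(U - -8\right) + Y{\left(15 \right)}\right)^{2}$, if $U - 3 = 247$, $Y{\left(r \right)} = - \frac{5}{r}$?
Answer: $\frac{597529}{9} \approx 66392.0$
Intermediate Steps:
$U = 250$ ($U = 3 + 247 = 250$)
$\left(\left(U - -8\right) + Y{\left(15 \right)}\right)^{2} = \left(\left(250 - -8\right) - \frac{5}{15}\right)^{2} = \left(\left(250 + 8\right) - \frac{1}{3}\right)^{2} = \left(258 - \frac{1}{3}\right)^{2} = \left(\frac{773}{3}\right)^{2} = \frac{597529}{9}$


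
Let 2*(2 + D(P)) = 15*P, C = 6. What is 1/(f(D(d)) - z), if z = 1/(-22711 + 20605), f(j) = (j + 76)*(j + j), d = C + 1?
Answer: 1053/13453655 ≈ 7.8269e-5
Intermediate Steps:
d = 7 (d = 6 + 1 = 7)
D(P) = -2 + 15*P/2 (D(P) = -2 + (15*P)/2 = -2 + 15*P/2)
f(j) = 2*j*(76 + j) (f(j) = (76 + j)*(2*j) = 2*j*(76 + j))
z = -1/2106 (z = 1/(-2106) = -1/2106 ≈ -0.00047483)
1/(f(D(d)) - z) = 1/(2*(-2 + (15/2)*7)*(76 + (-2 + (15/2)*7)) - 1*(-1/2106)) = 1/(2*(-2 + 105/2)*(76 + (-2 + 105/2)) + 1/2106) = 1/(2*(101/2)*(76 + 101/2) + 1/2106) = 1/(2*(101/2)*(253/2) + 1/2106) = 1/(25553/2 + 1/2106) = 1/(13453655/1053) = 1053/13453655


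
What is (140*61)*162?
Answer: 1383480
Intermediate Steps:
(140*61)*162 = 8540*162 = 1383480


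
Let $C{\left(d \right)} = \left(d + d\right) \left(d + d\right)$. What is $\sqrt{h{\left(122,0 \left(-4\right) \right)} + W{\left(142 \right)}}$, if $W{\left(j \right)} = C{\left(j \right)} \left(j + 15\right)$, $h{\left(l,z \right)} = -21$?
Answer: $\sqrt{12662971} \approx 3558.5$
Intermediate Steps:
$C{\left(d \right)} = 4 d^{2}$ ($C{\left(d \right)} = 2 d 2 d = 4 d^{2}$)
$W{\left(j \right)} = 4 j^{2} \left(15 + j\right)$ ($W{\left(j \right)} = 4 j^{2} \left(j + 15\right) = 4 j^{2} \left(15 + j\right)$)
$\sqrt{h{\left(122,0 \left(-4\right) \right)} + W{\left(142 \right)}} = \sqrt{-21 + 4 \cdot 142^{2} \left(15 + 142\right)} = \sqrt{-21 + 4 \cdot 20164 \cdot 157} = \sqrt{-21 + 12662992} = \sqrt{12662971}$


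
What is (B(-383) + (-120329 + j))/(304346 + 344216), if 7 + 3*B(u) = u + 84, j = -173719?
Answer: -147075/324281 ≈ -0.45354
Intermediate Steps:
B(u) = 77/3 + u/3 (B(u) = -7/3 + (u + 84)/3 = -7/3 + (84 + u)/3 = -7/3 + (28 + u/3) = 77/3 + u/3)
(B(-383) + (-120329 + j))/(304346 + 344216) = ((77/3 + (⅓)*(-383)) + (-120329 - 173719))/(304346 + 344216) = ((77/3 - 383/3) - 294048)/648562 = (-102 - 294048)*(1/648562) = -294150*1/648562 = -147075/324281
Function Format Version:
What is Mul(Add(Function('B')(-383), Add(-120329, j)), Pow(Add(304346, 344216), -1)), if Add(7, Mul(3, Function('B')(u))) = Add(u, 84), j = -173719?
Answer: Rational(-147075, 324281) ≈ -0.45354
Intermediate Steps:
Function('B')(u) = Add(Rational(77, 3), Mul(Rational(1, 3), u)) (Function('B')(u) = Add(Rational(-7, 3), Mul(Rational(1, 3), Add(u, 84))) = Add(Rational(-7, 3), Mul(Rational(1, 3), Add(84, u))) = Add(Rational(-7, 3), Add(28, Mul(Rational(1, 3), u))) = Add(Rational(77, 3), Mul(Rational(1, 3), u)))
Mul(Add(Function('B')(-383), Add(-120329, j)), Pow(Add(304346, 344216), -1)) = Mul(Add(Add(Rational(77, 3), Mul(Rational(1, 3), -383)), Add(-120329, -173719)), Pow(Add(304346, 344216), -1)) = Mul(Add(Add(Rational(77, 3), Rational(-383, 3)), -294048), Pow(648562, -1)) = Mul(Add(-102, -294048), Rational(1, 648562)) = Mul(-294150, Rational(1, 648562)) = Rational(-147075, 324281)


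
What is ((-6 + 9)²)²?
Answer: 81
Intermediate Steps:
((-6 + 9)²)² = (3²)² = 9² = 81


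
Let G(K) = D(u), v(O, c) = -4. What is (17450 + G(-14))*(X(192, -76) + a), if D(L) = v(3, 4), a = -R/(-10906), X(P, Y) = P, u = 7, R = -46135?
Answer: 17863107691/5453 ≈ 3.2758e+6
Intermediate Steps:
a = -46135/10906 (a = -1*(-46135)/(-10906) = 46135*(-1/10906) = -46135/10906 ≈ -4.2302)
D(L) = -4
G(K) = -4
(17450 + G(-14))*(X(192, -76) + a) = (17450 - 4)*(192 - 46135/10906) = 17446*(2047817/10906) = 17863107691/5453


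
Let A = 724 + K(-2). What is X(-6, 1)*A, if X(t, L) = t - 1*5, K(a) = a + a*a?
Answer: -7986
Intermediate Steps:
K(a) = a + a**2
X(t, L) = -5 + t (X(t, L) = t - 5 = -5 + t)
A = 726 (A = 724 - 2*(1 - 2) = 724 - 2*(-1) = 724 + 2 = 726)
X(-6, 1)*A = (-5 - 6)*726 = -11*726 = -7986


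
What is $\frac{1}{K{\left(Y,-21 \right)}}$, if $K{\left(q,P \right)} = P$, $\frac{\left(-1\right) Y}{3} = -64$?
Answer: $- \frac{1}{21} \approx -0.047619$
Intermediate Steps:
$Y = 192$ ($Y = \left(-3\right) \left(-64\right) = 192$)
$\frac{1}{K{\left(Y,-21 \right)}} = \frac{1}{-21} = - \frac{1}{21}$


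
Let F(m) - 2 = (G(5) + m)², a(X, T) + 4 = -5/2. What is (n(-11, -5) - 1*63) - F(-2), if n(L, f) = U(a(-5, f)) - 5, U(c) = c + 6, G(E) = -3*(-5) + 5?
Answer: -789/2 ≈ -394.50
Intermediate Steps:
G(E) = 20 (G(E) = 15 + 5 = 20)
a(X, T) = -13/2 (a(X, T) = -4 - 5/2 = -13/2)
U(c) = 6 + c
F(m) = 2 + (20 + m)²
n(L, f) = -11/2 (n(L, f) = (6 - 13/2) - 5 = -½ - 5 = -11/2)
(n(-11, -5) - 1*63) - F(-2) = (-11/2 - 1*63) - (2 + (20 - 2)²) = (-11/2 - 63) - (2 + 18²) = -137/2 - (2 + 324) = -137/2 - 1*326 = -137/2 - 326 = -789/2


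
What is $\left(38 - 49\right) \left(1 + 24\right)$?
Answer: $-275$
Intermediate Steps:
$\left(38 - 49\right) \left(1 + 24\right) = \left(-11\right) 25 = -275$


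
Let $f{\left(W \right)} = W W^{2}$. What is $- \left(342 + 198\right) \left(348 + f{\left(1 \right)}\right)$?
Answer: $-188460$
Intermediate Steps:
$f{\left(W \right)} = W^{3}$
$- \left(342 + 198\right) \left(348 + f{\left(1 \right)}\right) = - \left(342 + 198\right) \left(348 + 1^{3}\right) = - 540 \left(348 + 1\right) = - 540 \cdot 349 = \left(-1\right) 188460 = -188460$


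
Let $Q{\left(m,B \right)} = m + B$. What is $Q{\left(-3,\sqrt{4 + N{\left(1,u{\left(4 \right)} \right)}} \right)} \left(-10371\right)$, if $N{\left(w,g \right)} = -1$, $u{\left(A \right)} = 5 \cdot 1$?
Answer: $31113 - 10371 \sqrt{3} \approx 13150.0$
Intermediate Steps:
$u{\left(A \right)} = 5$
$Q{\left(m,B \right)} = B + m$
$Q{\left(-3,\sqrt{4 + N{\left(1,u{\left(4 \right)} \right)}} \right)} \left(-10371\right) = \left(\sqrt{4 - 1} - 3\right) \left(-10371\right) = \left(\sqrt{3} - 3\right) \left(-10371\right) = \left(-3 + \sqrt{3}\right) \left(-10371\right) = 31113 - 10371 \sqrt{3}$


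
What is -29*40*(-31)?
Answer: 35960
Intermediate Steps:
-29*40*(-31) = -1160*(-31) = 35960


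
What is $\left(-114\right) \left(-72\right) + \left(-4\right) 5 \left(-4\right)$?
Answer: $8288$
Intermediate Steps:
$\left(-114\right) \left(-72\right) + \left(-4\right) 5 \left(-4\right) = 8208 - -80 = 8208 + 80 = 8288$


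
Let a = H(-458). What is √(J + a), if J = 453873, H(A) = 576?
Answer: √454449 ≈ 674.13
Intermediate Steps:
a = 576
√(J + a) = √(453873 + 576) = √454449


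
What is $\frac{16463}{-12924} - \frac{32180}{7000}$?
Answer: $- \frac{13278383}{2261700} \approx -5.871$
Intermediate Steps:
$\frac{16463}{-12924} - \frac{32180}{7000} = 16463 \left(- \frac{1}{12924}\right) - \frac{1609}{350} = - \frac{16463}{12924} - \frac{1609}{350} = - \frac{13278383}{2261700}$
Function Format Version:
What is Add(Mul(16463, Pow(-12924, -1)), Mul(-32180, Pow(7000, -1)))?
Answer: Rational(-13278383, 2261700) ≈ -5.8710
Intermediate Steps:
Add(Mul(16463, Pow(-12924, -1)), Mul(-32180, Pow(7000, -1))) = Add(Mul(16463, Rational(-1, 12924)), Mul(-32180, Rational(1, 7000))) = Add(Rational(-16463, 12924), Rational(-1609, 350)) = Rational(-13278383, 2261700)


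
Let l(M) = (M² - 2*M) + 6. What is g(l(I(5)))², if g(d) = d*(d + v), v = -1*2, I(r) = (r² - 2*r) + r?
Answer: 17748634176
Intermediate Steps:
I(r) = r² - r
v = -2
l(M) = 6 + M² - 2*M
g(d) = d*(-2 + d) (g(d) = d*(d - 2) = d*(-2 + d))
g(l(I(5)))² = ((6 + (5*(-1 + 5))² - 10*(-1 + 5))*(-2 + (6 + (5*(-1 + 5))² - 10*(-1 + 5))))² = ((6 + (5*4)² - 10*4)*(-2 + (6 + (5*4)² - 10*4)))² = ((6 + 20² - 2*20)*(-2 + (6 + 20² - 2*20)))² = ((6 + 400 - 40)*(-2 + (6 + 400 - 40)))² = (366*(-2 + 366))² = (366*364)² = 133224² = 17748634176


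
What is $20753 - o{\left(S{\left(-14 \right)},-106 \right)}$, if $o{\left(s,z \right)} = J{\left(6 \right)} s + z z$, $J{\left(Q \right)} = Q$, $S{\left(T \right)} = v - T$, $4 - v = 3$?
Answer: $9427$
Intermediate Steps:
$v = 1$ ($v = 4 - 3 = 1$)
$S{\left(T \right)} = 1 - T$
$o{\left(s,z \right)} = z^{2} + 6 s$ ($o{\left(s,z \right)} = 6 s + z z = 6 s + z^{2} = z^{2} + 6 s$)
$20753 - o{\left(S{\left(-14 \right)},-106 \right)} = 20753 - \left(\left(-106\right)^{2} + 6 \left(1 - -14\right)\right) = 20753 - \left(11236 + 6 \left(1 + 14\right)\right) = 20753 - \left(11236 + 6 \cdot 15\right) = 20753 - \left(11236 + 90\right) = 20753 - 11326 = 9427$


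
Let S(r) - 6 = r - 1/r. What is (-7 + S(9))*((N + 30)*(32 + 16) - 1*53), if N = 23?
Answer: 176861/9 ≈ 19651.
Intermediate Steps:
S(r) = 6 + r - 1/r (S(r) = 6 + (r - 1/r) = 6 + r - 1/r)
(-7 + S(9))*((N + 30)*(32 + 16) - 1*53) = (-7 + (6 + 9 - 1/9))*((23 + 30)*(32 + 16) - 1*53) = (-7 + (6 + 9 - 1*⅑))*(53*48 - 53) = (-7 + (6 + 9 - ⅑))*(2544 - 53) = (-7 + 134/9)*2491 = (71/9)*2491 = 176861/9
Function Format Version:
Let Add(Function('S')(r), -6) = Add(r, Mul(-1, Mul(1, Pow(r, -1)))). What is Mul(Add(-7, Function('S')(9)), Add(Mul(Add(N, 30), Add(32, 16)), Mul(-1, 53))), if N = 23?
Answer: Rational(176861, 9) ≈ 19651.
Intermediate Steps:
Function('S')(r) = Add(6, r, Mul(-1, Pow(r, -1))) (Function('S')(r) = Add(6, Add(r, Mul(-1, Mul(1, Pow(r, -1))))) = Add(6, Add(r, Mul(-1, Pow(r, -1)))) = Add(6, r, Mul(-1, Pow(r, -1))))
Mul(Add(-7, Function('S')(9)), Add(Mul(Add(N, 30), Add(32, 16)), Mul(-1, 53))) = Mul(Add(-7, Add(6, 9, Mul(-1, Pow(9, -1)))), Add(Mul(Add(23, 30), Add(32, 16)), Mul(-1, 53))) = Mul(Add(-7, Add(6, 9, Mul(-1, Rational(1, 9)))), Add(Mul(53, 48), -53)) = Mul(Add(-7, Add(6, 9, Rational(-1, 9))), Add(2544, -53)) = Mul(Add(-7, Rational(134, 9)), 2491) = Mul(Rational(71, 9), 2491) = Rational(176861, 9)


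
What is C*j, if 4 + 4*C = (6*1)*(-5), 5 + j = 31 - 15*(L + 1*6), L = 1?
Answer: 1343/2 ≈ 671.50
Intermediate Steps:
j = -79 (j = -5 + (31 - 15*(1 + 1*6)) = -5 + (31 - 15*(1 + 6)) = -5 + (31 - 15*7) = -5 + (31 - 105) = -5 - 74 = -79)
C = -17/2 (C = -1 + ((6*1)*(-5))/4 = -1 + (6*(-5))/4 = -1 + (¼)*(-30) = -1 - 15/2 = -17/2 ≈ -8.5000)
C*j = -17/2*(-79) = 1343/2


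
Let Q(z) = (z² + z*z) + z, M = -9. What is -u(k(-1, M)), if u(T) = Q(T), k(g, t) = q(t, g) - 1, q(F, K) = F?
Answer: -190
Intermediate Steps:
Q(z) = z + 2*z² (Q(z) = (z² + z²) + z = 2*z² + z = z + 2*z²)
k(g, t) = -1 + t (k(g, t) = t - 1 = -1 + t)
u(T) = T*(1 + 2*T)
-u(k(-1, M)) = -(-1 - 9)*(1 + 2*(-1 - 9)) = -(-10)*(1 + 2*(-10)) = -(-10)*(1 - 20) = -(-10)*(-19) = -1*190 = -190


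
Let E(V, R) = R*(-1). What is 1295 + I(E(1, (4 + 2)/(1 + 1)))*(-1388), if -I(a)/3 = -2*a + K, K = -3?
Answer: 13787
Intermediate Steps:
E(V, R) = -R
I(a) = 9 + 6*a (I(a) = -3*(-2*a - 3) = -3*(-3 - 2*a) = 9 + 6*a)
1295 + I(E(1, (4 + 2)/(1 + 1)))*(-1388) = 1295 + (9 + 6*(-(4 + 2)/(1 + 1)))*(-1388) = 1295 + (9 + 6*(-6/2))*(-1388) = 1295 + (9 + 6*(-1*3))*(-1388) = 1295 + (9 + 6*(-3))*(-1388) = 1295 + (9 - 18)*(-1388) = 1295 - 9*(-1388) = 1295 + 12492 = 13787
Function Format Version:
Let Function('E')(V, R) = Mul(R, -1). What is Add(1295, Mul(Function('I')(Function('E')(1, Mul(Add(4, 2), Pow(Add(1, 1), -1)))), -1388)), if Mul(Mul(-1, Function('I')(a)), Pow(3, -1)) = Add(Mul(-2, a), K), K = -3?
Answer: 13787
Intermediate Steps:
Function('E')(V, R) = Mul(-1, R)
Function('I')(a) = Add(9, Mul(6, a)) (Function('I')(a) = Mul(-3, Add(Mul(-2, a), -3)) = Mul(-3, Add(-3, Mul(-2, a))) = Add(9, Mul(6, a)))
Add(1295, Mul(Function('I')(Function('E')(1, Mul(Add(4, 2), Pow(Add(1, 1), -1)))), -1388)) = Add(1295, Mul(Add(9, Mul(6, Mul(-1, Mul(Add(4, 2), Pow(Add(1, 1), -1))))), -1388)) = Add(1295, Mul(Add(9, Mul(6, Mul(-1, Mul(6, Pow(2, -1))))), -1388)) = Add(1295, Mul(Add(9, Mul(6, Mul(-1, Mul(6, Rational(1, 2))))), -1388)) = Add(1295, Mul(Add(9, Mul(6, Mul(-1, 3))), -1388)) = Add(1295, Mul(Add(9, Mul(6, -3)), -1388)) = Add(1295, Mul(Add(9, -18), -1388)) = Add(1295, Mul(-9, -1388)) = Add(1295, 12492) = 13787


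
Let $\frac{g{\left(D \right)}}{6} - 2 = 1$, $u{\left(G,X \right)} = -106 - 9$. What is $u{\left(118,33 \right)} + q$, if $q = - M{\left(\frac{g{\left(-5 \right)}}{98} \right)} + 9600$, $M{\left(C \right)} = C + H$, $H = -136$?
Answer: $\frac{471420}{49} \approx 9620.8$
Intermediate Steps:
$u{\left(G,X \right)} = -115$ ($u{\left(G,X \right)} = -106 - 9 = -115$)
$g{\left(D \right)} = 18$ ($g{\left(D \right)} = 12 + 6 \cdot 1 = 12 + 6 = 18$)
$M{\left(C \right)} = -136 + C$ ($M{\left(C \right)} = C - 136 = -136 + C$)
$q = \frac{477055}{49}$ ($q = - (-136 + \frac{18}{98}) + 9600 = - (-136 + 18 \cdot \frac{1}{98}) + 9600 = - (-136 + \frac{9}{49}) + 9600 = \left(-1\right) \left(- \frac{6655}{49}\right) + 9600 = \frac{6655}{49} + 9600 = \frac{477055}{49} \approx 9735.8$)
$u{\left(118,33 \right)} + q = -115 + \frac{477055}{49} = \frac{471420}{49}$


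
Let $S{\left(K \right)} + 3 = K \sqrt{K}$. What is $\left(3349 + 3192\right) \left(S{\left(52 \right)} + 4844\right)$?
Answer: $31664981 + 680264 \sqrt{13} \approx 3.4118 \cdot 10^{7}$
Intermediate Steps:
$S{\left(K \right)} = -3 + K^{\frac{3}{2}}$ ($S{\left(K \right)} = -3 + K \sqrt{K} = -3 + K^{\frac{3}{2}}$)
$\left(3349 + 3192\right) \left(S{\left(52 \right)} + 4844\right) = \left(3349 + 3192\right) \left(\left(-3 + 52^{\frac{3}{2}}\right) + 4844\right) = 6541 \left(\left(-3 + 104 \sqrt{13}\right) + 4844\right) = 6541 \left(4841 + 104 \sqrt{13}\right) = 31664981 + 680264 \sqrt{13}$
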